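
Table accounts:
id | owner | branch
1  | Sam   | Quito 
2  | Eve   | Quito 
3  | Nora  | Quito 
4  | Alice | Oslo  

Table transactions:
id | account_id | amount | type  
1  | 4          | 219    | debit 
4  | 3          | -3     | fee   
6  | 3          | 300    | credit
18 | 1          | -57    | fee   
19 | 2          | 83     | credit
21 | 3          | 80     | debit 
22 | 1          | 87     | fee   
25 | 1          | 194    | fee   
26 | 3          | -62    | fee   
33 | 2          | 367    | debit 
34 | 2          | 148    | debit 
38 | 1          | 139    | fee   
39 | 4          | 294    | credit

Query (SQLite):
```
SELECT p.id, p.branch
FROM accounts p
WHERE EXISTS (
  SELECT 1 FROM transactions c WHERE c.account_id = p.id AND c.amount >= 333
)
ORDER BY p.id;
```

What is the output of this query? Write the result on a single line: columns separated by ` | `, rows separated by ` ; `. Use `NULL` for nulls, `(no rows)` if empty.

2 | Quito

For each accounts row, check whether any transactions with matching account_id has amount >= 333.
Keep rows where that is true.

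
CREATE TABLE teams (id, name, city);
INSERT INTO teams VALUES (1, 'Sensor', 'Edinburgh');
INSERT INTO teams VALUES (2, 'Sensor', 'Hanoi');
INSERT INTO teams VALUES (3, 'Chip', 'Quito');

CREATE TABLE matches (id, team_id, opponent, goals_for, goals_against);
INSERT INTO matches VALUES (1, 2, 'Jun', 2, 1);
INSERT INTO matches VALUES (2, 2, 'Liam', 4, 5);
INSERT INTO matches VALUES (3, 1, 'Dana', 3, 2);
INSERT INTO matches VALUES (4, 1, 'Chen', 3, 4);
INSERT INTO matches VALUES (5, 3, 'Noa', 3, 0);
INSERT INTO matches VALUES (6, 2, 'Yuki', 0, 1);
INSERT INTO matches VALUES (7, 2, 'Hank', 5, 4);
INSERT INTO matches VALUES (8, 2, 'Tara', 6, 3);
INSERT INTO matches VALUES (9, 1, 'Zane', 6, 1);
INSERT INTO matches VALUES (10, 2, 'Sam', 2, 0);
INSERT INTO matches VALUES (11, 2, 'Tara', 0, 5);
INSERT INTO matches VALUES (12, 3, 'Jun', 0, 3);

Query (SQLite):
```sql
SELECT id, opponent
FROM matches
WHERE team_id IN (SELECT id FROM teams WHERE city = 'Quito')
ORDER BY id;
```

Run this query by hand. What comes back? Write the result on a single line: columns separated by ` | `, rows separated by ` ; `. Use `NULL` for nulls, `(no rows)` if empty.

5 | Noa ; 12 | Jun

Inner query: teams.id where city = 'Quito'.
Outer: keep matches rows whose team_id is in that set.
Inner query → {3}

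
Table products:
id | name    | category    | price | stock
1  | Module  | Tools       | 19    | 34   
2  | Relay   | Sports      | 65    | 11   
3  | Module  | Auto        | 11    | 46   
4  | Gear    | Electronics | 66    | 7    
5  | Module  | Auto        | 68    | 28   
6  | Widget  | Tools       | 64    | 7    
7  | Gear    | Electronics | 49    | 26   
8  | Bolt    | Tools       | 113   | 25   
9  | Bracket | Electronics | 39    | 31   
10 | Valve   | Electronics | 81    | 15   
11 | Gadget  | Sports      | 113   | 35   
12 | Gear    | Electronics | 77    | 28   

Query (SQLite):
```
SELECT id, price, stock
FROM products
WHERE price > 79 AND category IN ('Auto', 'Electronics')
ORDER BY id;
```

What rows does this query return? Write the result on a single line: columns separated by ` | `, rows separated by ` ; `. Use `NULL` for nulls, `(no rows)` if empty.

10 | 81 | 15

price > 79: ids {8, 10, 11}
category IN ('Auto', 'Electronics'): ids {3, 4, 5, 7, 9, 10, 12}
Combine with AND.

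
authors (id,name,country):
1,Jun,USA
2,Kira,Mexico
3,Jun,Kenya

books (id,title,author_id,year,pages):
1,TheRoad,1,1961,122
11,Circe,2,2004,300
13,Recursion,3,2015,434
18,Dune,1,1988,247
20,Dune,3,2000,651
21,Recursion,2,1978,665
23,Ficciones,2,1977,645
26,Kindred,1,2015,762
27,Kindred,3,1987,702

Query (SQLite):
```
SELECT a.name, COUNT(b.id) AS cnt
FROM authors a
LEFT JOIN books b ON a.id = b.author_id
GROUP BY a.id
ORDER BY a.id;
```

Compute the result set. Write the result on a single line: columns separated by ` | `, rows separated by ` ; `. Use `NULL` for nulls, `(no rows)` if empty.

Jun | 3 ; Kira | 3 ; Jun | 3

LEFT JOIN keeps every authors row; unmatched ones get NULL for books columns.
Group by authors.id and compute COUNT(b.id). COUNT(col) of an all-NULL group is 0.
  1: ids {1, 18, 26} → COUNT(b.id)=3
  2: ids {11, 21, 23} → COUNT(b.id)=3
  3: ids {13, 20, 27} → COUNT(b.id)=3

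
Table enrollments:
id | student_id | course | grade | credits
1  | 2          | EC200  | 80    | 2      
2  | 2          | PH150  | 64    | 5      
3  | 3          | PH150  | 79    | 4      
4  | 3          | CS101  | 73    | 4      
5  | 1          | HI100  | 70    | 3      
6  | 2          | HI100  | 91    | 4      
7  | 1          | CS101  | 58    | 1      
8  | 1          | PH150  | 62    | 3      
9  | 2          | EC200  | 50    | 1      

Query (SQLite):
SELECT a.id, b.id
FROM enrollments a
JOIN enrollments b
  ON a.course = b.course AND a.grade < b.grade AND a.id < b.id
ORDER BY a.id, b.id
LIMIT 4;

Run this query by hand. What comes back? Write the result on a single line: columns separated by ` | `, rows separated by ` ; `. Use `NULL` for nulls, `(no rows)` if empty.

2 | 3 ; 5 | 6

Pairs (a,b) with same course, a.grade < b.grade, a.id < b.id.
course groups: CS101:{4,7} EC200:{1,9} HI100:{5,6} PH150:{2,3,8}
Ordered by (a.id, b.id); first 4.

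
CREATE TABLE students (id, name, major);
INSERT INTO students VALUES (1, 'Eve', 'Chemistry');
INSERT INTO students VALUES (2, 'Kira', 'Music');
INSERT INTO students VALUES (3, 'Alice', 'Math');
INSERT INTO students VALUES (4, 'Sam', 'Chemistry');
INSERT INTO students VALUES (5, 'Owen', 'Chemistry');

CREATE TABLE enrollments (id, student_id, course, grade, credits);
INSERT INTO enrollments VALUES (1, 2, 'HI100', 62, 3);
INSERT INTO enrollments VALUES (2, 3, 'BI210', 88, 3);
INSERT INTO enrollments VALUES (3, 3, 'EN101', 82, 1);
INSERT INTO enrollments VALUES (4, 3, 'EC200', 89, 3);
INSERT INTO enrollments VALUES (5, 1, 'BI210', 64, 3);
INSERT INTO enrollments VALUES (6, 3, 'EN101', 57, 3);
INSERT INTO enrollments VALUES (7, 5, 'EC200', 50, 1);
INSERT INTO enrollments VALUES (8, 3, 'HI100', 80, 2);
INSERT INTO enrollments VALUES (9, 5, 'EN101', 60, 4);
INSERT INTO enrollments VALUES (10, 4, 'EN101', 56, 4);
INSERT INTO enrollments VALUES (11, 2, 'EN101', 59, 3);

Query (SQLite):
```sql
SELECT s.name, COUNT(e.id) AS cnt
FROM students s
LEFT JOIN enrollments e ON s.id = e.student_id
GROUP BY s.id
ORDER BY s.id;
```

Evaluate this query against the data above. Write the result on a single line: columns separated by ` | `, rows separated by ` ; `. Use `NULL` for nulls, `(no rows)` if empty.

Eve | 1 ; Kira | 2 ; Alice | 5 ; Sam | 1 ; Owen | 2

LEFT JOIN keeps every students row; unmatched ones get NULL for enrollments columns.
Group by students.id and compute COUNT(e.id). COUNT(col) of an all-NULL group is 0.
  1: ids {5} → COUNT(e.id)=1
  2: ids {1, 11} → COUNT(e.id)=2
  3: ids {2, 3, 4, 6, 8} → COUNT(e.id)=5
  4: ids {10} → COUNT(e.id)=1
  5: ids {7, 9} → COUNT(e.id)=2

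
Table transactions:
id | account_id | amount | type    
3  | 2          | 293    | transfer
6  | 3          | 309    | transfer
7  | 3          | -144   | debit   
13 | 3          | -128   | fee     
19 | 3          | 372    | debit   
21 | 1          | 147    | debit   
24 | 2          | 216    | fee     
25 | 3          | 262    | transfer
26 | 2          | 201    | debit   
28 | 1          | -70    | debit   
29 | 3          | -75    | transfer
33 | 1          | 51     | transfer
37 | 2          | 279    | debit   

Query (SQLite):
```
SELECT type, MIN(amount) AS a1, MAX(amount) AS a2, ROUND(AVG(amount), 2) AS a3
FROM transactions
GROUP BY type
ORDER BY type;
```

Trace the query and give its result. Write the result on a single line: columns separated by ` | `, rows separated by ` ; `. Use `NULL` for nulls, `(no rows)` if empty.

Group transactions by type.
Per group compute: MIN(amount), MAX(amount), ROUND(AVG(amount), 2).
  debit: ids {7, 19, 21, 26, 28, 37} → MIN(amount)=-144, MAX(amount)=372, ROUND(AVG(amount), 2)=130.83
  fee: ids {13, 24} → MIN(amount)=-128, MAX(amount)=216, ROUND(AVG(amount), 2)=44
  transfer: ids {3, 6, 25, 29, 33} → MIN(amount)=-75, MAX(amount)=309, ROUND(AVG(amount), 2)=168

debit | -144 | 372 | 130.83 ; fee | -128 | 216 | 44 ; transfer | -75 | 309 | 168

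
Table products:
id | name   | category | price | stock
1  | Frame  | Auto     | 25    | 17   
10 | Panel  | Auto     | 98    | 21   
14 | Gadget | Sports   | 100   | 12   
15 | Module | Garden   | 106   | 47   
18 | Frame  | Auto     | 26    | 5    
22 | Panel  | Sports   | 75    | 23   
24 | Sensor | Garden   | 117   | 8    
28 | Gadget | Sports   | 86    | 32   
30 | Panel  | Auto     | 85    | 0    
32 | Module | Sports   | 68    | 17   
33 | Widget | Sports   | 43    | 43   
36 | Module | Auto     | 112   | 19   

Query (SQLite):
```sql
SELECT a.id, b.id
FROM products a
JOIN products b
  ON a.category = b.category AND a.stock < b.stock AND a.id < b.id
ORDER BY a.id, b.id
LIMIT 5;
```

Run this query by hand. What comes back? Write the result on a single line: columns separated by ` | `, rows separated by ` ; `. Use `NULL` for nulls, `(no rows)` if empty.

Pairs (a,b) with same category, a.stock < b.stock, a.id < b.id.
category groups: Auto:{1,10,18,30,36} Garden:{15,24} Sports:{14,22,28,32,33}
Ordered by (a.id, b.id); first 5.

1 | 10 ; 1 | 36 ; 14 | 22 ; 14 | 28 ; 14 | 32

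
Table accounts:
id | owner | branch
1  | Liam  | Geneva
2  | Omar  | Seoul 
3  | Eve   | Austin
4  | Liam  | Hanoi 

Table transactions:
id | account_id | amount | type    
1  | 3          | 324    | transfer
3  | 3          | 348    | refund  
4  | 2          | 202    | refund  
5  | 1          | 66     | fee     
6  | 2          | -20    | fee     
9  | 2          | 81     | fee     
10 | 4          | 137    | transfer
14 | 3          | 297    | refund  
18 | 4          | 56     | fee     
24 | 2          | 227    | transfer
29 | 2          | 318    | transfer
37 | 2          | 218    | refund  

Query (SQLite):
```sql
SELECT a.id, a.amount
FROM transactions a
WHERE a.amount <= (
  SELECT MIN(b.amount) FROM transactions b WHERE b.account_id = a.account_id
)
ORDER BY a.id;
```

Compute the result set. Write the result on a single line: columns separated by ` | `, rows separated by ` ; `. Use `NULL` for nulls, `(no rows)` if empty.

5 | 66 ; 6 | -20 ; 14 | 297 ; 18 | 56

For each transactions row a, compute MIN(amount) over rows sharing a.account_id.
Keep row a if a.amount <= that per-group MIN.
  account_id=1: MIN(amount) = 66
  account_id=2: MIN(amount) = -20
  account_id=3: MIN(amount) = 297
  account_id=4: MIN(amount) = 56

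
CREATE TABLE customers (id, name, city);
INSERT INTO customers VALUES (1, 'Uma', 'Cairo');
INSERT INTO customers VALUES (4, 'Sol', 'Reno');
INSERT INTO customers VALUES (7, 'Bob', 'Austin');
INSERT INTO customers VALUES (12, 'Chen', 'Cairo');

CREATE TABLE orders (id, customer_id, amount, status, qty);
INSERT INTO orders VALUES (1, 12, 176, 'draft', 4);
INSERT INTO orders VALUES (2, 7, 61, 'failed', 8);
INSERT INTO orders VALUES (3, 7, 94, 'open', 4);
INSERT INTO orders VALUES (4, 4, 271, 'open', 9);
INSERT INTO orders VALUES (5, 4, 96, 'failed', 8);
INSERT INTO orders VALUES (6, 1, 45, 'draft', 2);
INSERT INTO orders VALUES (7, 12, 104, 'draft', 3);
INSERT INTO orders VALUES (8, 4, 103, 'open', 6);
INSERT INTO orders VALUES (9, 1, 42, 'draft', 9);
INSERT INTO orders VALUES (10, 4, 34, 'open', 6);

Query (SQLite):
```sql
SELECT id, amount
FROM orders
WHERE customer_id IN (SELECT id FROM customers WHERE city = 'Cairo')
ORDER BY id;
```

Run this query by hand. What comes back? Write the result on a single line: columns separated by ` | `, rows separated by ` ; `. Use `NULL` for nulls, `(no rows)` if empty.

Inner query: customers.id where city = 'Cairo'.
Outer: keep orders rows whose customer_id is in that set.
Inner query → {1, 12}

1 | 176 ; 6 | 45 ; 7 | 104 ; 9 | 42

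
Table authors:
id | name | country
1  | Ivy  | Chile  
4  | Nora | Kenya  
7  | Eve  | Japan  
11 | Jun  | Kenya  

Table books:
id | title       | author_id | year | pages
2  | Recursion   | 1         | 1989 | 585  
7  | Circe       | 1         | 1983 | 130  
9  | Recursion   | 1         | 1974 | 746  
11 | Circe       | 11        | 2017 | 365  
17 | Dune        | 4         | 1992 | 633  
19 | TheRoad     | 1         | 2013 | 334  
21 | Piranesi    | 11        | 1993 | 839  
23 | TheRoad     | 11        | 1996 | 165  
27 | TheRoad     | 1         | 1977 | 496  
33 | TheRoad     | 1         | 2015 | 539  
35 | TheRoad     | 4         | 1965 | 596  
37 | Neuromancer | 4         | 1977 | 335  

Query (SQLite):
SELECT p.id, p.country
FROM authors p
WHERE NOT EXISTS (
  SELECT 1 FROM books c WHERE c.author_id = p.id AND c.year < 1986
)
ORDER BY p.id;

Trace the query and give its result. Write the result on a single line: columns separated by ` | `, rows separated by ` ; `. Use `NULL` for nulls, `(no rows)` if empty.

For each authors row, check whether any books with matching author_id has year < 1986.
Keep rows where that is false.

7 | Japan ; 11 | Kenya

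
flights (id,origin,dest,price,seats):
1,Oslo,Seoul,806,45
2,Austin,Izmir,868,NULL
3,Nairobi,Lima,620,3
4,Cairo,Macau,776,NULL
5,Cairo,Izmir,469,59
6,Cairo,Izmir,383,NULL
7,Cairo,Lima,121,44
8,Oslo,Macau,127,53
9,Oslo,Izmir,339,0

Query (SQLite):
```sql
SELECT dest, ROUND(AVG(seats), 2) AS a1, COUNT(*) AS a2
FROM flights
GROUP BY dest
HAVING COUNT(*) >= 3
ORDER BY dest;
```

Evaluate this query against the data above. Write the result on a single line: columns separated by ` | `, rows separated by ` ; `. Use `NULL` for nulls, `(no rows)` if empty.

Izmir | 29.5 | 4

Group flights by dest.
Per group compute: ROUND(AVG(seats), 2), COUNT(*).
HAVING: drop groups with fewer than 3 rows.
  Izmir: ids {2, 5, 6, 9} → ROUND(AVG(seats), 2)=29.5, COUNT(*)=4
  Lima: ids {3, 7} → ROUND(AVG(seats), 2)=23.5, COUNT(*)=2
  Macau: ids {4, 8} → ROUND(AVG(seats), 2)=53, COUNT(*)=2
  Seoul: ids {1} → ROUND(AVG(seats), 2)=45, COUNT(*)=1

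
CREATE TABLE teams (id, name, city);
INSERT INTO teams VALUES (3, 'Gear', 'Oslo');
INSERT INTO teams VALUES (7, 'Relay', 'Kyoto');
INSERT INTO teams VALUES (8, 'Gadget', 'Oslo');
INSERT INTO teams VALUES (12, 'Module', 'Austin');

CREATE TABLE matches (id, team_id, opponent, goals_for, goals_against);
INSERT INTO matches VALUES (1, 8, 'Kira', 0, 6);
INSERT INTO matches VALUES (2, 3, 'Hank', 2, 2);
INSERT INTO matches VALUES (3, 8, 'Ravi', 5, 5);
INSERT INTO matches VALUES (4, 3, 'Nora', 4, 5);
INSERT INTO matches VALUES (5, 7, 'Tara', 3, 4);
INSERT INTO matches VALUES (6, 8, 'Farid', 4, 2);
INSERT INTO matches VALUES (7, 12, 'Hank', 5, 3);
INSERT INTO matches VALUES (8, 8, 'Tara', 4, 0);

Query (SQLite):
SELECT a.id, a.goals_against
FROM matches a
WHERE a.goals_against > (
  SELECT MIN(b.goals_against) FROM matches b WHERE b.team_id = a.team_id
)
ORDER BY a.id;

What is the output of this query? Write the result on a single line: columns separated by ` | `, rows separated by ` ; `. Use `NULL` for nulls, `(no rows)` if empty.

1 | 6 ; 3 | 5 ; 4 | 5 ; 6 | 2

For each matches row a, compute MIN(goals_against) over rows sharing a.team_id.
Keep row a if a.goals_against > that per-group MIN.
  team_id=3: MIN(goals_against) = 2
  team_id=7: MIN(goals_against) = 4
  team_id=8: MIN(goals_against) = 0
  team_id=12: MIN(goals_against) = 3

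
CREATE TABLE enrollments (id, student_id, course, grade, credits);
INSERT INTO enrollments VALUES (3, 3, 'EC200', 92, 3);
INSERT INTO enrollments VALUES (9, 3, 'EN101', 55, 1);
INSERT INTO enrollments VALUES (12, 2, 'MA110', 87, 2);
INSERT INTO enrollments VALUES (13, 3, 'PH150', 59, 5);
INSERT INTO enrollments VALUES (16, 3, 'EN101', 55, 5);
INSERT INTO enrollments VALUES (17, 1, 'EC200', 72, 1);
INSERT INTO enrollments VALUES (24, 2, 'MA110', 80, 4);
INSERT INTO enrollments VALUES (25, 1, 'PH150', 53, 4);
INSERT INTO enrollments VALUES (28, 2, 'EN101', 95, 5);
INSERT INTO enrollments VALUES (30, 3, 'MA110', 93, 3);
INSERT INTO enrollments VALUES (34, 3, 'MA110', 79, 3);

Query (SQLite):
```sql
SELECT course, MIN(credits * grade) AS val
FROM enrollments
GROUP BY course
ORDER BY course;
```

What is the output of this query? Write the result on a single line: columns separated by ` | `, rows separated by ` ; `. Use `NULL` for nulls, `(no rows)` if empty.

EC200 | 72 ; EN101 | 55 ; MA110 | 174 ; PH150 | 212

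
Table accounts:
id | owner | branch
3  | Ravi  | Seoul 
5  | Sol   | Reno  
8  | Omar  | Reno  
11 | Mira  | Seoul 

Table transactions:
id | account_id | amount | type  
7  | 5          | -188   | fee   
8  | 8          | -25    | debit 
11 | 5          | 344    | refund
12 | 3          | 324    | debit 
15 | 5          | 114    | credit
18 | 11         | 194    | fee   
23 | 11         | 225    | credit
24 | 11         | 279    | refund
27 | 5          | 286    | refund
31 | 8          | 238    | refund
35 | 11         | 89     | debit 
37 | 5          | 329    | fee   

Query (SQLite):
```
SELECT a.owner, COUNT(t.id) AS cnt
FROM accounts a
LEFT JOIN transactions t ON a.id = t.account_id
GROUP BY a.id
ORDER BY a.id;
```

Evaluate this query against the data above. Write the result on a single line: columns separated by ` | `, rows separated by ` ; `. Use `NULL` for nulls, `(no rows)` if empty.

Ravi | 1 ; Sol | 5 ; Omar | 2 ; Mira | 4

LEFT JOIN keeps every accounts row; unmatched ones get NULL for transactions columns.
Group by accounts.id and compute COUNT(t.id). COUNT(col) of an all-NULL group is 0.
  3: ids {12} → COUNT(t.id)=1
  5: ids {7, 11, 15, 27, 37} → COUNT(t.id)=5
  8: ids {8, 31} → COUNT(t.id)=2
  11: ids {18, 23, 24, 35} → COUNT(t.id)=4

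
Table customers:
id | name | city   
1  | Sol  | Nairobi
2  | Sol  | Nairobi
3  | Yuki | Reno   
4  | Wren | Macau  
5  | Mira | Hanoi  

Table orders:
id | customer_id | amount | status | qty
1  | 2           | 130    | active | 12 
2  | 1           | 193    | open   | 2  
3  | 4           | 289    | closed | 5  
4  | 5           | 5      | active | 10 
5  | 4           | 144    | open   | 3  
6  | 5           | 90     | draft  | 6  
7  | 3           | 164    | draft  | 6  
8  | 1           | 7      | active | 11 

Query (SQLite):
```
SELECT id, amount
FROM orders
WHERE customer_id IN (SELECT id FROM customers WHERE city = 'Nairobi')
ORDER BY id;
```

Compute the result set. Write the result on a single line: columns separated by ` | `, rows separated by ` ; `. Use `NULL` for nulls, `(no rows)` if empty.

1 | 130 ; 2 | 193 ; 8 | 7

Inner query: customers.id where city = 'Nairobi'.
Outer: keep orders rows whose customer_id is in that set.
Inner query → {1, 2}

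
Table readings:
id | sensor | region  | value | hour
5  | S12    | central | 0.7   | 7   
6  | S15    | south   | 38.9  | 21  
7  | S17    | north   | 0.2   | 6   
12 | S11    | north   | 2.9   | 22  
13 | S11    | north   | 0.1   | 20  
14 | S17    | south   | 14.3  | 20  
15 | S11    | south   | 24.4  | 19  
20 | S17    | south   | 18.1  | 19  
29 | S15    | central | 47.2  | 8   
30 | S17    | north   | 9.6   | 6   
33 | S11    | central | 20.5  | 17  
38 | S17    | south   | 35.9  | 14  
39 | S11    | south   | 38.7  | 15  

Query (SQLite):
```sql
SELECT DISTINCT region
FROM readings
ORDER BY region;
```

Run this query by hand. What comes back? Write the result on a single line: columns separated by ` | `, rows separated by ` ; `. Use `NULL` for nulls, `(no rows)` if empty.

Collect distinct region values from readings.

central ; north ; south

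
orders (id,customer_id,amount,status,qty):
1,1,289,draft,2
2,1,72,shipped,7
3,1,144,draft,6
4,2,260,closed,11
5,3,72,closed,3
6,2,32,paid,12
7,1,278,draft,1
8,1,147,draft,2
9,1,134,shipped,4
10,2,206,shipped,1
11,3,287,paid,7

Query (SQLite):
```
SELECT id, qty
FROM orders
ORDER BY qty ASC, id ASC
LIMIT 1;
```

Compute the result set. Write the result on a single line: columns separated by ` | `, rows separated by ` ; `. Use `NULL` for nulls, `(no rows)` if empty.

Sort by qty asc, tiebreak id asc: (1, id=7), (1, id=10), (2, id=1), (2, id=8) …. Take first 1.

7 | 1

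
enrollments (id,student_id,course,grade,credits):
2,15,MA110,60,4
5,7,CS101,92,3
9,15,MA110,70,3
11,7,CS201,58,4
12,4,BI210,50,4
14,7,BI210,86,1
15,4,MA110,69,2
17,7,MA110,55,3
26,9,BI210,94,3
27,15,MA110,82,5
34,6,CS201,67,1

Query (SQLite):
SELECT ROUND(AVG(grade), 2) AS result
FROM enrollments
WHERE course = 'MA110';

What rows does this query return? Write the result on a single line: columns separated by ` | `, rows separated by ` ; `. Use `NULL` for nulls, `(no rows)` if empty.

67.2

Rows where course='MA110' → grade values: [60, 70, 69, 55, 82].
AVG = 336 / 5 (rounded to 2 dp).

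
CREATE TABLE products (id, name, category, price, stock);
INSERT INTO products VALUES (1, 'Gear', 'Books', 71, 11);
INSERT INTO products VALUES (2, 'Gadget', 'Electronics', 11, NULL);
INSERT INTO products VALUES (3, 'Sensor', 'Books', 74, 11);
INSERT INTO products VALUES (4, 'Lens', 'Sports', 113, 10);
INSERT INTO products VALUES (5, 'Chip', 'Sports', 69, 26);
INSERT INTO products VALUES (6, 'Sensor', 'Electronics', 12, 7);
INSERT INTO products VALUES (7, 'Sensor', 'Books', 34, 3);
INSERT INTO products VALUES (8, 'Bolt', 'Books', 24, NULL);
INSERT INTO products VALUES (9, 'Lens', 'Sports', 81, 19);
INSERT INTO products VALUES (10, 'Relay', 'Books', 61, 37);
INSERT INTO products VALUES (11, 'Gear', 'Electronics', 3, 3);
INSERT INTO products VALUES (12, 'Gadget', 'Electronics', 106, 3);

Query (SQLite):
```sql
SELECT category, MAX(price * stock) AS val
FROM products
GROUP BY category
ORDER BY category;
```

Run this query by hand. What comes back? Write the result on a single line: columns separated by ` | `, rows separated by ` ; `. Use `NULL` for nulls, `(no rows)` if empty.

Books | 2257 ; Electronics | 318 ; Sports | 1794

For each row compute price * stock.
Group by category; take MAX of the expression per group.
  Books: ids {1, 3, 7, 8, 10} → MAX(price * stock)=2257
  Electronics: ids {2, 6, 11, 12} → MAX(price * stock)=318
  Sports: ids {4, 5, 9} → MAX(price * stock)=1794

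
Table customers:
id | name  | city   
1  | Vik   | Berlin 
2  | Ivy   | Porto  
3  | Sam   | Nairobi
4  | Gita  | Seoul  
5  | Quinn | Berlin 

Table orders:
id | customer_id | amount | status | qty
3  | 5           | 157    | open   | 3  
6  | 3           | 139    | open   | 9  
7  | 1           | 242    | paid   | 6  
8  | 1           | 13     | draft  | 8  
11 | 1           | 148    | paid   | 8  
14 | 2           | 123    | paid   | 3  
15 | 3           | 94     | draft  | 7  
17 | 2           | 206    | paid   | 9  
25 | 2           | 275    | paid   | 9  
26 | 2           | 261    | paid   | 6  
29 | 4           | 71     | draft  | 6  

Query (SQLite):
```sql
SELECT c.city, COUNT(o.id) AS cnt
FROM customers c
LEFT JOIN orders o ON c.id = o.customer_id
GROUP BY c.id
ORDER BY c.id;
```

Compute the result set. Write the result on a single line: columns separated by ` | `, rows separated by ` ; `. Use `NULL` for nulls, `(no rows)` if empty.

LEFT JOIN keeps every customers row; unmatched ones get NULL for orders columns.
Group by customers.id and compute COUNT(o.id). COUNT(col) of an all-NULL group is 0.
  1: ids {7, 8, 11} → COUNT(o.id)=3
  2: ids {14, 17, 25, 26} → COUNT(o.id)=4
  3: ids {6, 15} → COUNT(o.id)=2
  4: ids {29} → COUNT(o.id)=1
  5: ids {3} → COUNT(o.id)=1

Berlin | 3 ; Porto | 4 ; Nairobi | 2 ; Seoul | 1 ; Berlin | 1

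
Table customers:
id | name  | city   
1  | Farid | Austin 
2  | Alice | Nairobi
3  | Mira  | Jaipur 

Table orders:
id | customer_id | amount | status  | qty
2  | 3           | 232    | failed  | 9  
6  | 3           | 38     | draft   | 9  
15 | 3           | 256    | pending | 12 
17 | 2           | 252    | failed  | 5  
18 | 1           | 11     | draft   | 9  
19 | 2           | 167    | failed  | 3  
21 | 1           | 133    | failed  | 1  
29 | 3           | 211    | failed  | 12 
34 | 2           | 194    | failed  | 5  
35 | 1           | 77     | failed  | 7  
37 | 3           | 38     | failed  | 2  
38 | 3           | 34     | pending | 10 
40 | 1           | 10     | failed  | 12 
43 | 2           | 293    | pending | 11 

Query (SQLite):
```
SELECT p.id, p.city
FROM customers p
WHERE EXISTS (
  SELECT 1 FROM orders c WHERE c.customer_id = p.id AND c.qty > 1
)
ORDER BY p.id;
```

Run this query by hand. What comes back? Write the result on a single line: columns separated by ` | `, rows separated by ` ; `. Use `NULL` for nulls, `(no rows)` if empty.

For each customers row, check whether any orders with matching customer_id has qty > 1.
Keep rows where that is true.

1 | Austin ; 2 | Nairobi ; 3 | Jaipur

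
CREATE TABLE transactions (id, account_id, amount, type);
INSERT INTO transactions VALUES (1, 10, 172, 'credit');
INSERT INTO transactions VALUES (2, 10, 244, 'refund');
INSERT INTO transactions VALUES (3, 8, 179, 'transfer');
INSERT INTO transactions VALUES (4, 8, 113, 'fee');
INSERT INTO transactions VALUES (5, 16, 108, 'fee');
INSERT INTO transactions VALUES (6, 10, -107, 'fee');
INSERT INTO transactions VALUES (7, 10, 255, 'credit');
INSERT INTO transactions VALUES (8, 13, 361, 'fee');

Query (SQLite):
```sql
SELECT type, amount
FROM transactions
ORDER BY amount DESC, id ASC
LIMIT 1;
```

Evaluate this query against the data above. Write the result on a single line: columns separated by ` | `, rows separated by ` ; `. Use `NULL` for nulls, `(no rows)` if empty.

fee | 361

Sort by amount desc, tiebreak id asc: (361, id=8), (255, id=7), (244, id=2), (179, id=3) …. Take first 1.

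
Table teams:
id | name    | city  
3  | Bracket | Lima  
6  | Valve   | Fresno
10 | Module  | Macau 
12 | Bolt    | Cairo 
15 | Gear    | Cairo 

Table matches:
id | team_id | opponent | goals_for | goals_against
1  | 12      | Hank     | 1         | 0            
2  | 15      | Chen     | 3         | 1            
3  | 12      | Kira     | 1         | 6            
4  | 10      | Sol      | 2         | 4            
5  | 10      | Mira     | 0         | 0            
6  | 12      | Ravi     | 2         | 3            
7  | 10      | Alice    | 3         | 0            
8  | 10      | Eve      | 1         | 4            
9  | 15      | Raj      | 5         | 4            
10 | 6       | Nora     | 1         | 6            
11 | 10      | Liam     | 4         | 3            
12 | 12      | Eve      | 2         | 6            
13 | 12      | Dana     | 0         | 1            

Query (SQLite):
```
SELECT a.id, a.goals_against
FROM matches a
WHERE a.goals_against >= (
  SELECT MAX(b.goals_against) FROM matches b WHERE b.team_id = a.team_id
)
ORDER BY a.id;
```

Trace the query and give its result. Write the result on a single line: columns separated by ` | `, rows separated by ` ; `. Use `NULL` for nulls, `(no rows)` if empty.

For each matches row a, compute MAX(goals_against) over rows sharing a.team_id.
Keep row a if a.goals_against >= that per-group MAX.
  team_id=6: MAX(goals_against) = 6
  team_id=10: MAX(goals_against) = 4
  team_id=12: MAX(goals_against) = 6
  team_id=15: MAX(goals_against) = 4

3 | 6 ; 4 | 4 ; 8 | 4 ; 9 | 4 ; 10 | 6 ; 12 | 6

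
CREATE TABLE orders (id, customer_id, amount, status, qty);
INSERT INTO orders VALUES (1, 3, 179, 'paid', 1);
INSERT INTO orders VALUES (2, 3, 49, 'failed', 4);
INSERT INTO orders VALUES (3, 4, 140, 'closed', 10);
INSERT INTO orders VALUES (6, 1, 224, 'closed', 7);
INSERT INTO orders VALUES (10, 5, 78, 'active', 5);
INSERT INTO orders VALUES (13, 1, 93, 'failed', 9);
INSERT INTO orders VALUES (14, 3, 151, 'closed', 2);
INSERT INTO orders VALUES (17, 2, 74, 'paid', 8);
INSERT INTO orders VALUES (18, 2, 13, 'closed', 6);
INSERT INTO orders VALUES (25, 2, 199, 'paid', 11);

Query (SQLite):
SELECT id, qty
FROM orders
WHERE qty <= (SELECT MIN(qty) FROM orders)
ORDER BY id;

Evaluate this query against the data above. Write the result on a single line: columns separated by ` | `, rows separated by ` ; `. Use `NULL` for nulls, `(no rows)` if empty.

1 | 1

Scalar subquery: MIN(qty) over all orders rows = 1.
Keep rows where qty <= that value.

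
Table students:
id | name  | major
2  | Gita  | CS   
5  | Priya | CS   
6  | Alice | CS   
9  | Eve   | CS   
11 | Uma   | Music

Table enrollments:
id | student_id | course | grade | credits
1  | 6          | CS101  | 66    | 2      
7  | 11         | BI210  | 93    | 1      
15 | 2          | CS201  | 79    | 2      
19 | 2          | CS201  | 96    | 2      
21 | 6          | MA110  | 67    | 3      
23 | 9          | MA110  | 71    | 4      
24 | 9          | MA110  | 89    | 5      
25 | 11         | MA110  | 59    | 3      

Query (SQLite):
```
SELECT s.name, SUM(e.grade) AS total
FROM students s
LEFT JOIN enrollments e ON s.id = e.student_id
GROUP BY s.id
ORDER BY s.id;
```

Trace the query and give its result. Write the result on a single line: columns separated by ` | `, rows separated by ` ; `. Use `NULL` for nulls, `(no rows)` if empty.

Gita | 175 ; Priya | NULL ; Alice | 133 ; Eve | 160 ; Uma | 152

LEFT JOIN keeps every students row; unmatched ones get NULL for enrollments columns.
Group by students.id and compute SUM(e.grade). SUM over an all-NULL group is NULL.
  2: ids {15, 19} → SUM(e.grade)=175
  5: ids {—} → SUM(e.grade)=NULL
  6: ids {1, 21} → SUM(e.grade)=133
  9: ids {23, 24} → SUM(e.grade)=160
  11: ids {7, 25} → SUM(e.grade)=152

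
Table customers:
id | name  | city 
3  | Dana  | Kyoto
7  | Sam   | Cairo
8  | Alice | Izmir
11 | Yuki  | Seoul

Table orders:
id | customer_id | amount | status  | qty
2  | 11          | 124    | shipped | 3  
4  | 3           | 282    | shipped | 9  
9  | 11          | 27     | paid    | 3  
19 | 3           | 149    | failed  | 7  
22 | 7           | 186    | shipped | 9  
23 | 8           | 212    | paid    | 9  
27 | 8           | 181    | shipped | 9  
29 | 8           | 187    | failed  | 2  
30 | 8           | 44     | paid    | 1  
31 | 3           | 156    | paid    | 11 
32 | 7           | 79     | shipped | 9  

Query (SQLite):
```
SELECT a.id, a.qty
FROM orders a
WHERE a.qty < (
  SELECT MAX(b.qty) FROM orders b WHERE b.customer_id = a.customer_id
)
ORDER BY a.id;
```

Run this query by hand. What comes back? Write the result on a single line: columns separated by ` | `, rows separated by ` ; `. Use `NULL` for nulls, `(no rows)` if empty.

4 | 9 ; 19 | 7 ; 29 | 2 ; 30 | 1

For each orders row a, compute MAX(qty) over rows sharing a.customer_id.
Keep row a if a.qty < that per-group MAX.
  customer_id=3: MAX(qty) = 11
  customer_id=7: MAX(qty) = 9
  customer_id=8: MAX(qty) = 9
  customer_id=11: MAX(qty) = 3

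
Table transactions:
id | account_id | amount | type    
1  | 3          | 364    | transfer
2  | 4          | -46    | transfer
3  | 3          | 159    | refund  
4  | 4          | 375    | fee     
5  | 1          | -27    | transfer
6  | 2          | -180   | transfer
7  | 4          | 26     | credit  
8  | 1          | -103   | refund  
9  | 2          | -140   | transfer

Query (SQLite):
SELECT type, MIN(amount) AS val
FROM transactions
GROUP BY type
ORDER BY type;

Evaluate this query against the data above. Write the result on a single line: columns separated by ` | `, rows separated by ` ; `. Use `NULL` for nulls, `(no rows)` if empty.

Partition transactions by type; compute MIN(amount) within each group.
  credit: ids {7} → MIN(amount)=26
  fee: ids {4} → MIN(amount)=375
  refund: ids {3, 8} → MIN(amount)=-103
  transfer: ids {1, 2, 5, 6, 9} → MIN(amount)=-180

credit | 26 ; fee | 375 ; refund | -103 ; transfer | -180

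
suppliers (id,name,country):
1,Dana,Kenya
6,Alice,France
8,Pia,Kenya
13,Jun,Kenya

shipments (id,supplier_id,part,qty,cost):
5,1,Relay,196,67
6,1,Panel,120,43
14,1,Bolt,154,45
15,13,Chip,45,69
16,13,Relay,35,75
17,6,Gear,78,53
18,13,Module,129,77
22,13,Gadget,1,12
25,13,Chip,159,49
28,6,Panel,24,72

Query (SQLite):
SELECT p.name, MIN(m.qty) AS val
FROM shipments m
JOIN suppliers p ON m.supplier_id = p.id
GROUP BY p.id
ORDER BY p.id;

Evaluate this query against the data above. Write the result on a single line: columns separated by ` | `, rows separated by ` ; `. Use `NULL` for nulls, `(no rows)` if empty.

Join each shipments row to its suppliers via supplier_id.
Group joined rows by suppliers.id; compute MIN(m.qty) per group.
  1: ids {5, 6, 14} → MIN(m.qty)=120
  6: ids {17, 28} → MIN(m.qty)=24
  13: ids {15, 16, 18, 22, 25} → MIN(m.qty)=1

Dana | 120 ; Alice | 24 ; Jun | 1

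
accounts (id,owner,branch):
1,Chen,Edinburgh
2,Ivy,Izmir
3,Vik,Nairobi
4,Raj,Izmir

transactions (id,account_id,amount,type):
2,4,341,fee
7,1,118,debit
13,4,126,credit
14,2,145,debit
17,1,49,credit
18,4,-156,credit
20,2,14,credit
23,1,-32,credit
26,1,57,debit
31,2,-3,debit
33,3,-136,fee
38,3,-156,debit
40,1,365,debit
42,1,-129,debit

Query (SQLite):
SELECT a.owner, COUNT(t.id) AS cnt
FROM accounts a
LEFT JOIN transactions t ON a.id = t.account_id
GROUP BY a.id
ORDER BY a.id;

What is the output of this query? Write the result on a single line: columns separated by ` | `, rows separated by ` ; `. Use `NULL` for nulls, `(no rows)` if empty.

LEFT JOIN keeps every accounts row; unmatched ones get NULL for transactions columns.
Group by accounts.id and compute COUNT(t.id). COUNT(col) of an all-NULL group is 0.
  1: ids {7, 17, 23, 26, 40, 42} → COUNT(t.id)=6
  2: ids {14, 20, 31} → COUNT(t.id)=3
  3: ids {33, 38} → COUNT(t.id)=2
  4: ids {2, 13, 18} → COUNT(t.id)=3

Chen | 6 ; Ivy | 3 ; Vik | 2 ; Raj | 3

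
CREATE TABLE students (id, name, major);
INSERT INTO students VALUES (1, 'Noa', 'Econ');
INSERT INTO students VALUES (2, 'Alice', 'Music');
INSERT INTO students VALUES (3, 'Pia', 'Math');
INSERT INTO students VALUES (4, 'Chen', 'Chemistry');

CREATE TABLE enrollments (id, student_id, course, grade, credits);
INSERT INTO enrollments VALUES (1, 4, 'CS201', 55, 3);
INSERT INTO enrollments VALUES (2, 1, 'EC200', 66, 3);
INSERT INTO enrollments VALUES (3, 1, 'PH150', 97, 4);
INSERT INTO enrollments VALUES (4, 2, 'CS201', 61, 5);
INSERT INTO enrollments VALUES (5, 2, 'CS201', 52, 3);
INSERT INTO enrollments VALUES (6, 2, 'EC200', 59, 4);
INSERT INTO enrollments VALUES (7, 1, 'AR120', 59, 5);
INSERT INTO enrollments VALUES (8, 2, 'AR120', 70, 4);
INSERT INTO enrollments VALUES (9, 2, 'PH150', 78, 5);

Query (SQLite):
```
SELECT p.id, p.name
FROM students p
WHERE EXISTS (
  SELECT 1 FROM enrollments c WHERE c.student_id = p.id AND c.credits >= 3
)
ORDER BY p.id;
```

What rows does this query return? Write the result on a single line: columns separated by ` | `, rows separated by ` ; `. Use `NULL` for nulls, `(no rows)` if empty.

1 | Noa ; 2 | Alice ; 4 | Chen

For each students row, check whether any enrollments with matching student_id has credits >= 3.
Keep rows where that is true.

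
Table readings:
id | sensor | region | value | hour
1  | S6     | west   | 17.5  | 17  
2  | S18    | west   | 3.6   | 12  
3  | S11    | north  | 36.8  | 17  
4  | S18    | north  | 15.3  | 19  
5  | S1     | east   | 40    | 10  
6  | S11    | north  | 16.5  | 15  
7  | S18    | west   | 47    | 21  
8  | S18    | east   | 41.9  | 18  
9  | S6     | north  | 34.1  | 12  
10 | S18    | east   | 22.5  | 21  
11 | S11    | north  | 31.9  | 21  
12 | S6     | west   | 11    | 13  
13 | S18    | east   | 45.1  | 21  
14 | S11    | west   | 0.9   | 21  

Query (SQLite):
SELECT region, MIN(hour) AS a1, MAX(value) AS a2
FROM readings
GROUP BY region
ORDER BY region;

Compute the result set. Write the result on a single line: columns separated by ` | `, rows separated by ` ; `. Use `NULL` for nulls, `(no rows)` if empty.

Group readings by region.
Per group compute: MIN(hour), MAX(value).
  east: ids {5, 8, 10, 13} → MIN(hour)=10, MAX(value)=45.1
  north: ids {3, 4, 6, 9, 11} → MIN(hour)=12, MAX(value)=36.8
  west: ids {1, 2, 7, 12, 14} → MIN(hour)=12, MAX(value)=47

east | 10 | 45.1 ; north | 12 | 36.8 ; west | 12 | 47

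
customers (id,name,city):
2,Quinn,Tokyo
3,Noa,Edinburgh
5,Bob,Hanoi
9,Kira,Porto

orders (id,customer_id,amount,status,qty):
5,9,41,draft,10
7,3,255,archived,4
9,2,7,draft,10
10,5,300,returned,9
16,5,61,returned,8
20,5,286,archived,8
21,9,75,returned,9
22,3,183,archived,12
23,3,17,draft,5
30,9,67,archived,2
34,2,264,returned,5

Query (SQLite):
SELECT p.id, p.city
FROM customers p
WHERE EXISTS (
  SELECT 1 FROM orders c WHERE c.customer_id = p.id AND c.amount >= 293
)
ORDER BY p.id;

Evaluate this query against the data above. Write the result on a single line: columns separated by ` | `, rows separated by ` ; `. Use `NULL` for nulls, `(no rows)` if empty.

5 | Hanoi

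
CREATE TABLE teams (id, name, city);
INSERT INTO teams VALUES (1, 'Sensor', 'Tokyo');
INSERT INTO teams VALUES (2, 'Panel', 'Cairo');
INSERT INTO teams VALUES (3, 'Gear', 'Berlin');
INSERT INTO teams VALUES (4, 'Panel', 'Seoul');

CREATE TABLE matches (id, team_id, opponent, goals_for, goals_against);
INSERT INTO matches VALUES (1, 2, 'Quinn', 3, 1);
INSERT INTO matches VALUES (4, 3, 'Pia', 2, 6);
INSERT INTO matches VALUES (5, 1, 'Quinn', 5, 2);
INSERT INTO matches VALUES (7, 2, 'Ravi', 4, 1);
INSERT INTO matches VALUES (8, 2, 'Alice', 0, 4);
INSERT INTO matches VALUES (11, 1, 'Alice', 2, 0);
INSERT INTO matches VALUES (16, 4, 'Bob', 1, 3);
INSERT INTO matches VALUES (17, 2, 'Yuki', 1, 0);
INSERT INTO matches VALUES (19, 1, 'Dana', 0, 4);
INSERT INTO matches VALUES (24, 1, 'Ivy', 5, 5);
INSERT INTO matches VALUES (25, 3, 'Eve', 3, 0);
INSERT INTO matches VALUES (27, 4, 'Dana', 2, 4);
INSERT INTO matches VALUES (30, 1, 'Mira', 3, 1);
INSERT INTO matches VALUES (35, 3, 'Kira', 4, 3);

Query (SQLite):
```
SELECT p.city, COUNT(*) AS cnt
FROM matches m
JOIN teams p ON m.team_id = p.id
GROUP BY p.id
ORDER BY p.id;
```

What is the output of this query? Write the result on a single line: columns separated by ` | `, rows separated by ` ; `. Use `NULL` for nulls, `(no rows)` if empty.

Join each matches row to its teams via team_id.
Group joined rows by teams.id; compute COUNT(*) per group.
  1: ids {5, 11, 19, 24, 30} → COUNT(*)=5
  2: ids {1, 7, 8, 17} → COUNT(*)=4
  3: ids {4, 25, 35} → COUNT(*)=3
  4: ids {16, 27} → COUNT(*)=2

Tokyo | 5 ; Cairo | 4 ; Berlin | 3 ; Seoul | 2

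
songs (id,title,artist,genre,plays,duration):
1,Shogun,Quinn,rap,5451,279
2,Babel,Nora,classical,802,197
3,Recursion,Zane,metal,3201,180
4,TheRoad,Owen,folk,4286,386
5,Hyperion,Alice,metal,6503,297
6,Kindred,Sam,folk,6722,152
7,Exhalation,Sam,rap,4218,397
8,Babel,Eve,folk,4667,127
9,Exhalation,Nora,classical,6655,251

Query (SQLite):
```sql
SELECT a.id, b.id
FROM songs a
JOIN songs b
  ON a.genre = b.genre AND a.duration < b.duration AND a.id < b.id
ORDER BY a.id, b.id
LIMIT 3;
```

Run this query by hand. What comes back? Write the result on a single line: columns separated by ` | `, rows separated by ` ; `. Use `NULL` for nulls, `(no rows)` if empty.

Pairs (a,b) with same genre, a.duration < b.duration, a.id < b.id.
genre groups: classical:{2,9} folk:{4,6,8} metal:{3,5} rap:{1,7}
Ordered by (a.id, b.id); first 3.

1 | 7 ; 2 | 9 ; 3 | 5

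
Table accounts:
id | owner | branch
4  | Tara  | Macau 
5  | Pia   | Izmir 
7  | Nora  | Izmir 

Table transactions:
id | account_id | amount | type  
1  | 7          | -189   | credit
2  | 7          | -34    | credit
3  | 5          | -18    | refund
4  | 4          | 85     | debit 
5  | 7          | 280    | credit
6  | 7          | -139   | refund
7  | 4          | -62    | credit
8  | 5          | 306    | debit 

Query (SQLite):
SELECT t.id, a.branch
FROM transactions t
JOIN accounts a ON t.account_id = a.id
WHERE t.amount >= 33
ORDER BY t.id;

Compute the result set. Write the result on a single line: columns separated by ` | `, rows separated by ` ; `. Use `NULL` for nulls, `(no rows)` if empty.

4 | Macau ; 5 | Izmir ; 8 | Izmir

Each transactions row matches the accounts row where account_id = accounts.id.
Then keep rows with t.amount >= 33.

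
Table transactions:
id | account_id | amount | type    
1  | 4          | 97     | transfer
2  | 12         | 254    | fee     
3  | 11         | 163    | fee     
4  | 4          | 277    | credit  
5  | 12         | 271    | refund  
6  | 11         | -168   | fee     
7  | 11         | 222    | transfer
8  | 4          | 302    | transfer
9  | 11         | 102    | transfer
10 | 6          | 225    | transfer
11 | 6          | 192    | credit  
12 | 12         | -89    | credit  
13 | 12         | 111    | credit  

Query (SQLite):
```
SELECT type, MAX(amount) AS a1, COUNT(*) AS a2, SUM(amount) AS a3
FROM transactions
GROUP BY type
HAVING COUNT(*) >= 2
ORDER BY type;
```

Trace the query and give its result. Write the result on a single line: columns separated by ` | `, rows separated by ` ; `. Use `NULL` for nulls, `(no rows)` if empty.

credit | 277 | 4 | 491 ; fee | 254 | 3 | 249 ; transfer | 302 | 5 | 948

Group transactions by type.
Per group compute: MAX(amount), COUNT(*), SUM(amount).
HAVING: drop groups with fewer than 2 rows.
  credit: ids {4, 11, 12, 13} → MAX(amount)=277, COUNT(*)=4, SUM(amount)=491
  fee: ids {2, 3, 6} → MAX(amount)=254, COUNT(*)=3, SUM(amount)=249
  refund: ids {5} → MAX(amount)=271, COUNT(*)=1, SUM(amount)=271
  transfer: ids {1, 7, 8, 9, 10} → MAX(amount)=302, COUNT(*)=5, SUM(amount)=948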